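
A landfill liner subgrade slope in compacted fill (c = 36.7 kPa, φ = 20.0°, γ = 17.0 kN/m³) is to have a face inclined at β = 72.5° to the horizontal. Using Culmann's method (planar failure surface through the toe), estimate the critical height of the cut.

H_c = 19.78 m

Culmann's analysis gives the critical failure plane at α_cr = (β + φ)/2 = (72.5 + 20.0)/2 = 46.2°, and the critical height
H_c = (4c/γ) · sinβ cosφ / [1 − cos(β − φ)]
    = (4·36.7/17.0) · sin72.5°·cos20.0° / [1 − cos(52.5°)]
    = 8.635 · 0.9537·0.9397 / [1 − 0.6088]
    = 8.635 · 0.8962 / 0.3912
    = 19.78 m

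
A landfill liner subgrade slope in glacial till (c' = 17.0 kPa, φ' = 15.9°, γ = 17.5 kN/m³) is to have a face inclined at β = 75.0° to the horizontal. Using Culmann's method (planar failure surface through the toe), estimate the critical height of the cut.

H_c = 7.42 m

Culmann's analysis gives the critical failure plane at α_cr = (β + φ')/2 = (75.0 + 15.9)/2 = 45.5°, and the critical height
H_c = (4c'/γ) · sinβ cosφ' / [1 − cos(β − φ')]
    = (4·17.0/17.5) · sin75.0°·cos15.9° / [1 − cos(59.1°)]
    = 3.886 · 0.9659·0.9617 / [1 − 0.5135]
    = 3.886 · 0.9290 / 0.4865
    = 7.42 m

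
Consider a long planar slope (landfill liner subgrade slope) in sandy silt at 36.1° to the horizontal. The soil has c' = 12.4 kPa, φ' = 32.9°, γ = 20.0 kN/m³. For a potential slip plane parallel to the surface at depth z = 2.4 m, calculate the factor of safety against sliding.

For an infinite slope with a slip plane parallel to the surface (no pore pressure): FS = [c' + γz cos²β tanφ'] / [γz sinβ cosβ].
γz = 20.0·2.4 = 48.00 kN/m²
Numerator = 12.4 + 48.00·cos²36.1°·tan32.9° = 12.4 + 48.00·0.6528·0.6469 = 32.673 kPa
Denominator = 48.00·sin36.1°·cos36.1° = 48.00·0.5892·0.8080 = 22.851 kPa
FS = 32.673 / 22.851 = 1.430

FS = 1.43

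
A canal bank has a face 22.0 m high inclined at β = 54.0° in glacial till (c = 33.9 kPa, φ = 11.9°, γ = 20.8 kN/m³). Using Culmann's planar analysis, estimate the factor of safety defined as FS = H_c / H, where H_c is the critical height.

FS = 0.91

H_c = (4c/γ) · sinβ cosφ / [1 − cos(β − φ)]
    = (4·33.9/20.8) · sin54.0°·cos11.9° / [1 − cos42.1°]
    = 6.519 · 0.7916 / 0.2580 = 20.00 m
FS = H_c / H = 20.00 / 22.0 = 0.909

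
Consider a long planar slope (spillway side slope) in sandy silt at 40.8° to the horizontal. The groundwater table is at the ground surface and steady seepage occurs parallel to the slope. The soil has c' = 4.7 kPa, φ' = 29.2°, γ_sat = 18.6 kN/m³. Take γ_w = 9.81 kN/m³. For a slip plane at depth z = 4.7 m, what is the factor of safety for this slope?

FS = 0.41

With seepage parallel to the slope and the water table at the surface, the effective normal stress on the slip plane uses the buoyant unit weight γ' = γ_sat − γ_w while the driving shear stress uses γ_sat:
FS = [c' + γ' z cos²β tanφ'] / [γ_sat z sinβ cosβ]
γ' = 18.6 − 9.81 = 8.79 kN/m³
Numerator = 4.7 + 8.79·4.7·cos²40.8°·tan29.2° = 4.7 + 8.79·4.7·0.5730·0.5589 = 17.931 kPa
Denominator = 18.6·4.7·sin40.8°·cos40.8° = 18.6·4.7·0.6534·0.7570 = 43.241 kPa
FS = 17.931 / 43.241 = 0.415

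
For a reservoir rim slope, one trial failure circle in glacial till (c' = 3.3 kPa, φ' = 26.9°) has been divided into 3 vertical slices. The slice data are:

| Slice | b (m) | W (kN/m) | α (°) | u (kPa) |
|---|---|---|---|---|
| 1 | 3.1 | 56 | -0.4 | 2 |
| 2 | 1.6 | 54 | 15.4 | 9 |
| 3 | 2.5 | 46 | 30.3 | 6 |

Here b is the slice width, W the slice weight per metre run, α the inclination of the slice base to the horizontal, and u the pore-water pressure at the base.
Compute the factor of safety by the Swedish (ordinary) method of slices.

Ordinary method of slices: FS = Σ[c'·Δl_i + (W_i cosα_i − u_i·Δl_i)·tanφ'] / Σ W_i sinα_i, with Δl_i = b_i / cosα_i.
Slice 1: Δl = 3.1/cos(-0.4°) = 3.100 m; N'_1 = 56·cos(-0.4°) − 2·3.100 = 49.8; c'Δl = 10.23; W sinα = -0.4
Slice 2: Δl = 1.6/cos15.4° = 1.660 m; N'_2 = 54·cos15.4° − 9·1.660 = 37.1; c'Δl = 5.48; W sinα = 14.3
Slice 3: Δl = 2.5/cos30.3° = 2.896 m; N'_3 = 46·cos30.3° − 6·2.896 = 22.3; c'Δl = 9.56; W sinα = 23.2
Σc'Δl = 25.3 kN/m; ΣN' = 109.3 kN/m; ΣW sinα = 37.2 kN/m
Resisting = 25.3 + 109.3·tan26.9° = 25.3 + 55.4 = 80.7 kN/m
FS = 80.7 / 37.2 = 2.172

FS = 2.17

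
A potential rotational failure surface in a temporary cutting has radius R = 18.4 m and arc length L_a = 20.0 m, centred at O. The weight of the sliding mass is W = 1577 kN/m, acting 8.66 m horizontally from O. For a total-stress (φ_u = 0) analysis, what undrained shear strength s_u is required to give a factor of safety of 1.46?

s_u = 54.2 kPa

FS = s_u·L_a·R / (W·d), so s_u = FS·W·d / (L_a·R).
s_u = 1.46·1577·8.66 / (20.00·18.4) = 19939.0 / 368.00 = 54.18 kPa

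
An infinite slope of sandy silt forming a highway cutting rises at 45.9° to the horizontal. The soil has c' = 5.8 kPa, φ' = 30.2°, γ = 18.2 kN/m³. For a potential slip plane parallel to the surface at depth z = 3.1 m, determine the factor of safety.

For an infinite slope with a slip plane parallel to the surface (no pore pressure): FS = [c' + γz cos²β tanφ'] / [γz sinβ cosβ].
γz = 18.2·3.1 = 56.42 kN/m²
Numerator = 5.8 + 56.42·cos²45.9°·tan30.2° = 5.8 + 56.42·0.4843·0.5820 = 21.703 kPa
Denominator = 56.42·sin45.9°·cos45.9° = 56.42·0.7181·0.6959 = 28.196 kPa
FS = 21.703 / 28.196 = 0.770

FS = 0.77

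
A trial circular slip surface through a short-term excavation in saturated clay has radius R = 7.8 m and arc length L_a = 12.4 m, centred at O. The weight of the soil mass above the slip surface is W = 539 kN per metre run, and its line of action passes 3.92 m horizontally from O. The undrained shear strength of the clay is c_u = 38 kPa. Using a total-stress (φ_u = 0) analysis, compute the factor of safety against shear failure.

FS = 1.74

Taking moments about the centre O, the resisting moment is provided by the undrained shear strength acting along the arc:
M_R = c_u·L_a·R = 38·12.40·7.8 = 3675.4 kN·m/m
M_D = W·d = 539·3.92 = 2112.9 kN·m/m
FS = M_R / M_D = 3675.4 / 2112.9 = 1.740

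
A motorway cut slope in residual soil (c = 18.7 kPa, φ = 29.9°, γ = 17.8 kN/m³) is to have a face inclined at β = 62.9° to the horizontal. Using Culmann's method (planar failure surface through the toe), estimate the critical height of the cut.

H_c = 20.10 m

Culmann's analysis gives the critical failure plane at α_cr = (β + φ)/2 = (62.9 + 29.9)/2 = 46.4°, and the critical height
H_c = (4c/γ) · sinβ cosφ / [1 − cos(β − φ)]
    = (4·18.7/17.8) · sin62.9°·cos29.9° / [1 − cos(33.0°)]
    = 4.202 · 0.8902·0.8669 / [1 − 0.8387]
    = 4.202 · 0.7717 / 0.1613
    = 20.10 m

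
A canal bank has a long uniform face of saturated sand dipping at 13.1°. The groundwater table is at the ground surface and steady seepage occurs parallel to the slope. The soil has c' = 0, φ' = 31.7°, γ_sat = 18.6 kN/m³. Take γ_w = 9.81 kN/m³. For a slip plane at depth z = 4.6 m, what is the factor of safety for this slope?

With seepage parallel to the slope and the water table at the surface, the effective normal stress on the slip plane uses the buoyant unit weight γ' = γ_sat − γ_w while the driving shear stress uses γ_sat:
FS = [c' + γ' z cos²β tanφ'] / [γ_sat z sinβ cosβ]
(For c' = 0 this reduces to FS = (γ'/γ_sat)·tanφ'/tanβ.)
γ' = 18.6 − 9.81 = 8.79 kN/m³
Numerator = 0.0 + 8.79·4.6·cos²13.1°·tan31.7° = 0.0 + 8.79·4.6·0.9486·0.6176 = 23.690 kPa
Denominator = 18.6·4.6·sin13.1°·cos13.1° = 18.6·4.6·0.2267·0.9740 = 18.888 kPa
FS = 23.690 / 18.888 = 1.254

FS = 1.25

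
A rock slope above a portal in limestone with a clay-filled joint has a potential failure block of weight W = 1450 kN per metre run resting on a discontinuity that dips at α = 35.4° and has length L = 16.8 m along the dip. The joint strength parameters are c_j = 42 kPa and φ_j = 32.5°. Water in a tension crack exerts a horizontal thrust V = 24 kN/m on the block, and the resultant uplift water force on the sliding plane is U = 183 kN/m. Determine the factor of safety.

FS = 1.55

Resolving the block weight along and normal to the plane and applying the Mohr–Coulomb strength on the joint:
N' = W cosα − U − V sinα = 1450·cos35.4° − 183 − 24·sin35.4° = 985.0 kN/m
Driving force T = W sinα + V cosα = 1450·sin35.4° + 24·cos35.4° = 859.5 kN/m
Resisting force R = c_j·L + N'·tanφ_j = 42·16.8 + 985.0·tan32.5° = 705.6 + 627.5 = 1333.1 kN/m
FS = R / T = 1333.1 / 859.5 = 1.551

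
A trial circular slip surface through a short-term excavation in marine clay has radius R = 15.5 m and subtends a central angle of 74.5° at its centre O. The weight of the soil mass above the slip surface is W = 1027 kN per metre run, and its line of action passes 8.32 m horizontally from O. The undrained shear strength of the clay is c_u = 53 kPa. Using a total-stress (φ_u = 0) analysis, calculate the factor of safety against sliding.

Taking moments about the centre O, the resisting moment is provided by the undrained shear strength acting along the arc:
Arc length L_a = R·θ = 15.5·(74.5°·π/180) = 15.5·1.3003 = 20.15 m
M_R = c_u·L_a·R = 53·20.15·15.5 = 16556.7 kN·m/m
M_D = W·d = 1027·8.32 = 8544.6 kN·m/m
FS = M_R / M_D = 16556.7 / 8544.6 = 1.938

FS = 1.94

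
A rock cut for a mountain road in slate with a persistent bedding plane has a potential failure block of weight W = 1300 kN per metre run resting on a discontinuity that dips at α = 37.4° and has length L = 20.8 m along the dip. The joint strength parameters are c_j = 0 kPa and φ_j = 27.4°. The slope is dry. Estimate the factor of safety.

FS = 0.68

Resolving the block weight along and normal to the plane and applying the Mohr–Coulomb strength on the joint:
N' = W cosα = 1300·cos37.4° = 1032.7 kN/m
Driving force T = W sinα = 1300·sin37.4° = 789.6 kN/m
Resisting force R = c_j·L + N'·tanφ_j = 0·20.8 + 1032.7·tan27.4° = 0.0 + 535.3 = 535.3 kN/m
FS = R / T = 535.3 / 789.6 = 0.678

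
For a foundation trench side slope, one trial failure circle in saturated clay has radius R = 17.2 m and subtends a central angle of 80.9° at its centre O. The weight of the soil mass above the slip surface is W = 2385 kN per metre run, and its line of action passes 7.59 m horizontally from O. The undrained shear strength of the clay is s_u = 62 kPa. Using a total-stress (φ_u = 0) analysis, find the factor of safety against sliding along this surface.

FS = 1.43

Taking moments about the centre O, the resisting moment is provided by the undrained shear strength acting along the arc:
Arc length L_a = R·θ = 17.2·(80.9°·π/180) = 17.2·1.4120 = 24.29 m
M_R = s_u·L_a·R = 62·24.29·17.2 = 25898.5 kN·m/m
M_D = W·d = 2385·7.59 = 18102.2 kN·m/m
FS = M_R / M_D = 25898.5 / 18102.2 = 1.431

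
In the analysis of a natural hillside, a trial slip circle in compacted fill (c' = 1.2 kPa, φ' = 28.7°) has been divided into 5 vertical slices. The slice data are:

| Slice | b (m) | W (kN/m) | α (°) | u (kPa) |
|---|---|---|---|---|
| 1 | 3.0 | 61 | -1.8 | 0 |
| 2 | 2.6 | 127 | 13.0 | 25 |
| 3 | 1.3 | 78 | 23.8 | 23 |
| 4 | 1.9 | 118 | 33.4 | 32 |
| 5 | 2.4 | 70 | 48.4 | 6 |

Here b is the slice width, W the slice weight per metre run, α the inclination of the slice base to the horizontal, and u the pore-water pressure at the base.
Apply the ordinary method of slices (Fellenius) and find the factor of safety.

Ordinary method of slices: FS = Σ[c'·Δl_i + (W_i cosα_i − u_i·Δl_i)·tanφ'] / Σ W_i sinα_i, with Δl_i = b_i / cosα_i.
Slice 1: Δl = 3.0/cos(-1.8°) = 3.001 m; N'_1 = 61·cos(-1.8°) − 0·3.001 = 61.0; c'Δl = 3.60; W sinα = -1.9
Slice 2: Δl = 2.6/cos13.0° = 2.668 m; N'_2 = 127·cos13.0° − 25·2.668 = 57.0; c'Δl = 3.20; W sinα = 28.6
Slice 3: Δl = 1.3/cos23.8° = 1.421 m; N'_3 = 78·cos23.8° − 23·1.421 = 38.7; c'Δl = 1.70; W sinα = 31.5
Slice 4: Δl = 1.9/cos33.4° = 2.276 m; N'_4 = 118·cos33.4° − 32·2.276 = 25.7; c'Δl = 2.73; W sinα = 65.0
Slice 5: Δl = 2.4/cos48.4° = 3.615 m; N'_5 = 70·cos48.4° − 6·3.615 = 24.8; c'Δl = 4.34; W sinα = 52.3
Σc'Δl = 15.6 kN/m; ΣN' = 207.2 kN/m; ΣW sinα = 175.4 kN/m
Resisting = 15.6 + 207.2·tan28.7° = 15.6 + 113.4 = 129.0 kN/m
FS = 129.0 / 175.4 = 0.735

FS = 0.74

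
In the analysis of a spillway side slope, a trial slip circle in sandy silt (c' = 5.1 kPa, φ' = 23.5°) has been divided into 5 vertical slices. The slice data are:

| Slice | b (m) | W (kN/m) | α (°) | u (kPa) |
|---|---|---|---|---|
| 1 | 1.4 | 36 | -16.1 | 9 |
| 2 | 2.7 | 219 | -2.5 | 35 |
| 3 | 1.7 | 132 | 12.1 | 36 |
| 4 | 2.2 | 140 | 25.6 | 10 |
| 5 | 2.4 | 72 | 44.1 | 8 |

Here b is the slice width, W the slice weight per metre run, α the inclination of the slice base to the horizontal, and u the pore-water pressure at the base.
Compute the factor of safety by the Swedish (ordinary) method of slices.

FS = 1.74

Ordinary method of slices: FS = Σ[c'·Δl_i + (W_i cosα_i − u_i·Δl_i)·tanφ'] / Σ W_i sinα_i, with Δl_i = b_i / cosα_i.
Slice 1: Δl = 1.4/cos(-16.1°) = 1.457 m; N'_1 = 36·cos(-16.1°) − 9·1.457 = 21.5; c'Δl = 7.43; W sinα = -10.0
Slice 2: Δl = 2.7/cos(-2.5°) = 2.703 m; N'_2 = 219·cos(-2.5°) − 35·2.703 = 124.2; c'Δl = 13.78; W sinα = -9.6
Slice 3: Δl = 1.7/cos12.1° = 1.739 m; N'_3 = 132·cos12.1° − 36·1.739 = 66.5; c'Δl = 8.87; W sinα = 27.7
Slice 4: Δl = 2.2/cos25.6° = 2.439 m; N'_4 = 140·cos25.6° − 10·2.439 = 101.9; c'Δl = 12.44; W sinα = 60.5
Slice 5: Δl = 2.4/cos44.1° = 3.342 m; N'_5 = 72·cos44.1° − 8·3.342 = 25.0; c'Δl = 17.04; W sinα = 50.1
Σc'Δl = 59.6 kN/m; ΣN' = 339.0 kN/m; ΣW sinα = 118.7 kN/m
Resisting = 59.6 + 339.0·tan23.5° = 59.6 + 147.4 = 207.0 kN/m
FS = 207.0 / 118.7 = 1.743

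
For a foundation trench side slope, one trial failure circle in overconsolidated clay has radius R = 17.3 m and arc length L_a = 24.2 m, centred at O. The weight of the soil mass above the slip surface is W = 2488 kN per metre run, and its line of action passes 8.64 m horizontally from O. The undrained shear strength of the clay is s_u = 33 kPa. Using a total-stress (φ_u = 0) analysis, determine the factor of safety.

FS = 0.64

Taking moments about the centre O, the resisting moment is provided by the undrained shear strength acting along the arc:
M_R = s_u·L_a·R = 33·24.20·17.3 = 13815.8 kN·m/m
M_D = W·d = 2488·8.64 = 21496.3 kN·m/m
FS = M_R / M_D = 13815.8 / 21496.3 = 0.643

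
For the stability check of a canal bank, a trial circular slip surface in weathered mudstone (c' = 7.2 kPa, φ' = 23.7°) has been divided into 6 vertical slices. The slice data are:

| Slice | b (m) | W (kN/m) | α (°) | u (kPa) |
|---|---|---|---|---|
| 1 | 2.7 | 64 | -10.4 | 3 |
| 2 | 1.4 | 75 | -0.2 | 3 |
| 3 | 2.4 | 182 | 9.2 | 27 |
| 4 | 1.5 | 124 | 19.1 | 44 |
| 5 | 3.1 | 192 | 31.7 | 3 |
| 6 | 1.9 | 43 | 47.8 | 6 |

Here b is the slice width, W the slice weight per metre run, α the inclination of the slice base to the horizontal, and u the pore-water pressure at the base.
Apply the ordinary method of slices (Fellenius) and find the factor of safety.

Ordinary method of slices: FS = Σ[c'·Δl_i + (W_i cosα_i − u_i·Δl_i)·tanφ'] / Σ W_i sinα_i, with Δl_i = b_i / cosα_i.
Slice 1: Δl = 2.7/cos(-10.4°) = 2.745 m; N'_1 = 64·cos(-10.4°) − 3·2.745 = 54.7; c'Δl = 19.76; W sinα = -11.6
Slice 2: Δl = 1.4/cos(-0.2°) = 1.400 m; N'_2 = 75·cos(-0.2°) − 3·1.400 = 70.8; c'Δl = 10.08; W sinα = -0.3
Slice 3: Δl = 2.4/cos9.2° = 2.431 m; N'_3 = 182·cos9.2° − 27·2.431 = 114.0; c'Δl = 17.51; W sinα = 29.1
Slice 4: Δl = 1.5/cos19.1° = 1.587 m; N'_4 = 124·cos19.1° − 44·1.587 = 47.3; c'Δl = 11.43; W sinα = 40.6
Slice 5: Δl = 3.1/cos31.7° = 3.644 m; N'_5 = 192·cos31.7° − 3·3.644 = 152.4; c'Δl = 26.23; W sinα = 100.9
Slice 6: Δl = 1.9/cos47.8° = 2.829 m; N'_6 = 43·cos47.8° − 6·2.829 = 11.9; c'Δl = 20.37; W sinα = 31.9
Σc'Δl = 105.4 kN/m; ΣN' = 451.2 kN/m; ΣW sinα = 190.6 kN/m
Resisting = 105.4 + 451.2·tan23.7° = 105.4 + 198.1 = 303.4 kN/m
FS = 303.4 / 190.6 = 1.592

FS = 1.59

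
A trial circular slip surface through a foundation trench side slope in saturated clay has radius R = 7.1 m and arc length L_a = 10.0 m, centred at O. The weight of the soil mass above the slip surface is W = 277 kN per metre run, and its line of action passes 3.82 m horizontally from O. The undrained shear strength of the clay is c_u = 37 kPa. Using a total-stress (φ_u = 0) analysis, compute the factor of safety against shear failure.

Taking moments about the centre O, the resisting moment is provided by the undrained shear strength acting along the arc:
M_R = c_u·L_a·R = 37·10.00·7.1 = 2627.0 kN·m/m
M_D = W·d = 277·3.82 = 1058.1 kN·m/m
FS = M_R / M_D = 2627.0 / 1058.1 = 2.483

FS = 2.48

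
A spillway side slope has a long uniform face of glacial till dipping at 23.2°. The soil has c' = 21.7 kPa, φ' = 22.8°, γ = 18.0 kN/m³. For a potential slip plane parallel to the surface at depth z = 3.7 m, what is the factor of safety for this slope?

FS = 1.88

For an infinite slope with a slip plane parallel to the surface (no pore pressure): FS = [c' + γz cos²β tanφ'] / [γz sinβ cosβ].
γz = 18.0·3.7 = 66.60 kN/m²
Numerator = 21.7 + 66.60·cos²23.2°·tan22.8° = 21.7 + 66.60·0.8448·0.4204 = 45.351 kPa
Denominator = 66.60·sin23.2°·cos23.2° = 66.60·0.3939·0.9191 = 24.115 kPa
FS = 45.351 / 24.115 = 1.881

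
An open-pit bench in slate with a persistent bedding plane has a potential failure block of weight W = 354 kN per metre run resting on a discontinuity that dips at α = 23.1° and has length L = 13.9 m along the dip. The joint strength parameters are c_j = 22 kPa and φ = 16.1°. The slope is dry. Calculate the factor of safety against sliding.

Resolving the block weight along and normal to the plane and applying the Mohr–Coulomb strength on the joint:
N' = W cosα = 354·cos23.1° = 325.6 kN/m
Driving force T = W sinα = 354·sin23.1° = 138.9 kN/m
Resisting force R = c_j·L + N'·tanφ = 22·13.9 + 325.6·tan16.1° = 305.8 + 94.0 = 399.8 kN/m
FS = R / T = 399.8 / 138.9 = 2.878

FS = 2.88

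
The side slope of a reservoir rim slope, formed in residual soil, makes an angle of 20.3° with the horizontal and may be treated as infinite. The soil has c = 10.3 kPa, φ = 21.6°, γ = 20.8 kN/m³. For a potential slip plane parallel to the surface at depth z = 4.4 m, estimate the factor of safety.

FS = 1.42

For an infinite slope with a slip plane parallel to the surface (no pore pressure): FS = [c + γz cos²β tanφ] / [γz sinβ cosβ].
γz = 20.8·4.4 = 91.52 kN/m²
Numerator = 10.3 + 91.52·cos²20.3°·tan21.6° = 10.3 + 91.52·0.8796·0.3959 = 42.174 kPa
Denominator = 91.52·sin20.3°·cos20.3° = 91.52·0.3469·0.9379 = 29.779 kPa
FS = 42.174 / 29.779 = 1.416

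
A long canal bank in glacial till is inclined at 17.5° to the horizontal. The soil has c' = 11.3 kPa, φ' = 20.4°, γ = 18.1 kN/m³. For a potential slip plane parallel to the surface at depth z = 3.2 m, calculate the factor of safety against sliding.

For an infinite slope with a slip plane parallel to the surface (no pore pressure): FS = [c' + γz cos²β tanφ'] / [γz sinβ cosβ].
γz = 18.1·3.2 = 57.92 kN/m²
Numerator = 11.3 + 57.92·cos²17.5°·tan20.4° = 11.3 + 57.92·0.9096·0.3719 = 30.892 kPa
Denominator = 57.92·sin17.5°·cos17.5° = 57.92·0.3007·0.9537 = 16.611 kPa
FS = 30.892 / 16.611 = 1.860

FS = 1.86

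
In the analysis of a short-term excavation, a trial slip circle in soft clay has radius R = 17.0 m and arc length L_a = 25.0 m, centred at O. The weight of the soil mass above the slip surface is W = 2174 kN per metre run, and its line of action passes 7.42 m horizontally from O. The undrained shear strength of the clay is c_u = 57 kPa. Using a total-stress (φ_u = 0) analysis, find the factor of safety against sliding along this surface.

FS = 1.50

Taking moments about the centre O, the resisting moment is provided by the undrained shear strength acting along the arc:
M_R = c_u·L_a·R = 57·25.00·17.0 = 24225.0 kN·m/m
M_D = W·d = 2174·7.42 = 16131.1 kN·m/m
FS = M_R / M_D = 24225.0 / 16131.1 = 1.502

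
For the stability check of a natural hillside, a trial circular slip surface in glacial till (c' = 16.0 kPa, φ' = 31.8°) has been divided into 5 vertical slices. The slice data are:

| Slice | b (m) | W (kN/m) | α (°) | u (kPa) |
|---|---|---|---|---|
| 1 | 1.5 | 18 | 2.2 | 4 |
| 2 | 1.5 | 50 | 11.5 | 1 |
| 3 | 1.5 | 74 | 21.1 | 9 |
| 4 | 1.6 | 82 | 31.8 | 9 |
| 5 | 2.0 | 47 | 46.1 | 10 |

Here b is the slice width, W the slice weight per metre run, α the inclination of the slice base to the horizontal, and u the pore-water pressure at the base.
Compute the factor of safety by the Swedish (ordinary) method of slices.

FS = 2.24

Ordinary method of slices: FS = Σ[c'·Δl_i + (W_i cosα_i − u_i·Δl_i)·tanφ'] / Σ W_i sinα_i, with Δl_i = b_i / cosα_i.
Slice 1: Δl = 1.5/cos2.2° = 1.501 m; N'_1 = 18·cos2.2° − 4·1.501 = 12.0; c'Δl = 24.02; W sinα = 0.7
Slice 2: Δl = 1.5/cos11.5° = 1.531 m; N'_2 = 50·cos11.5° − 1·1.531 = 47.5; c'Δl = 24.49; W sinα = 10.0
Slice 3: Δl = 1.5/cos21.1° = 1.608 m; N'_3 = 74·cos21.1° − 9·1.608 = 54.6; c'Δl = 25.72; W sinα = 26.6
Slice 4: Δl = 1.6/cos31.8° = 1.883 m; N'_4 = 82·cos31.8° − 9·1.883 = 52.7; c'Δl = 30.12; W sinα = 43.2
Slice 5: Δl = 2.0/cos46.1° = 2.884 m; N'_5 = 47·cos46.1° − 10·2.884 = 3.7; c'Δl = 46.15; W sinα = 33.9
Σc'Δl = 150.5 kN/m; ΣN' = 170.5 kN/m; ΣW sinα = 114.4 kN/m
Resisting = 150.5 + 170.5·tan31.8° = 150.5 + 105.7 = 256.2 kN/m
FS = 256.2 / 114.4 = 2.240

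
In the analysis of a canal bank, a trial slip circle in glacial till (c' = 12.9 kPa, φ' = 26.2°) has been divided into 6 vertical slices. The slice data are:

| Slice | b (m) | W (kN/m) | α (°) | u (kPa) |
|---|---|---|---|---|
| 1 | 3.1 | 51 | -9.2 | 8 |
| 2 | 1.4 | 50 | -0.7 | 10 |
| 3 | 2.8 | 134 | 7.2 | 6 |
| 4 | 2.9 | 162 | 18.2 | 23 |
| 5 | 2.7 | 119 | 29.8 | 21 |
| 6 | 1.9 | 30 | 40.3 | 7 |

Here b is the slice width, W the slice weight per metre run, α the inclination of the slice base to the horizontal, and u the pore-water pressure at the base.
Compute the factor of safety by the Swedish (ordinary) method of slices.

FS = 2.60

Ordinary method of slices: FS = Σ[c'·Δl_i + (W_i cosα_i − u_i·Δl_i)·tanφ'] / Σ W_i sinα_i, with Δl_i = b_i / cosα_i.
Slice 1: Δl = 3.1/cos(-9.2°) = 3.140 m; N'_1 = 51·cos(-9.2°) − 8·3.140 = 25.2; c'Δl = 40.51; W sinα = -8.2
Slice 2: Δl = 1.4/cos(-0.7°) = 1.400 m; N'_2 = 50·cos(-0.7°) − 10·1.400 = 36.0; c'Δl = 18.06; W sinα = -0.6
Slice 3: Δl = 2.8/cos7.2° = 2.822 m; N'_3 = 134·cos7.2° − 6·2.822 = 116.0; c'Δl = 36.41; W sinα = 16.8
Slice 4: Δl = 2.9/cos18.2° = 3.053 m; N'_4 = 162·cos18.2° − 23·3.053 = 83.7; c'Δl = 39.38; W sinα = 50.6
Slice 5: Δl = 2.7/cos29.8° = 3.111 m; N'_5 = 119·cos29.8° − 21·3.111 = 37.9; c'Δl = 40.14; W sinα = 59.1
Slice 6: Δl = 1.9/cos40.3° = 2.491 m; N'_6 = 30·cos40.3° − 7·2.491 = 5.4; c'Δl = 32.14; W sinα = 19.4
Σc'Δl = 206.6 kN/m; ΣN' = 304.3 kN/m; ΣW sinα = 137.2 kN/m
Resisting = 206.6 + 304.3·tan26.2° = 206.6 + 149.7 = 356.4 kN/m
FS = 356.4 / 137.2 = 2.598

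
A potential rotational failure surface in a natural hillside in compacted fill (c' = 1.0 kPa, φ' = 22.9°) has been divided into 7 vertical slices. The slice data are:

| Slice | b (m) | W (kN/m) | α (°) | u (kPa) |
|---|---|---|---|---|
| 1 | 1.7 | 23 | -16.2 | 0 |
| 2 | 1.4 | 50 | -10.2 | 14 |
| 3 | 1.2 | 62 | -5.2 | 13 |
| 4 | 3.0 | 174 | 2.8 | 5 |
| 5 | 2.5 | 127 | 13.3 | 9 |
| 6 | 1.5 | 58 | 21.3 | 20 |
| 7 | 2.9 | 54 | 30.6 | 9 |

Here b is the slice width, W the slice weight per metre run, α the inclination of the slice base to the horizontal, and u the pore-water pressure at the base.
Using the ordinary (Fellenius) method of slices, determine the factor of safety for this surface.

FS = 2.78

Ordinary method of slices: FS = Σ[c'·Δl_i + (W_i cosα_i − u_i·Δl_i)·tanφ'] / Σ W_i sinα_i, with Δl_i = b_i / cosα_i.
Slice 1: Δl = 1.7/cos(-16.2°) = 1.770 m; N'_1 = 23·cos(-16.2°) − 0·1.770 = 22.1; c'Δl = 1.77; W sinα = -6.4
Slice 2: Δl = 1.4/cos(-10.2°) = 1.422 m; N'_2 = 50·cos(-10.2°) − 14·1.422 = 29.3; c'Δl = 1.42; W sinα = -8.9
Slice 3: Δl = 1.2/cos(-5.2°) = 1.205 m; N'_3 = 62·cos(-5.2°) − 13·1.205 = 46.1; c'Δl = 1.20; W sinα = -5.6
Slice 4: Δl = 3.0/cos2.8° = 3.004 m; N'_4 = 174·cos2.8° − 5·3.004 = 158.8; c'Δl = 3.00; W sinα = 8.5
Slice 5: Δl = 2.5/cos13.3° = 2.569 m; N'_5 = 127·cos13.3° − 9·2.569 = 100.5; c'Δl = 2.57; W sinα = 29.2
Slice 6: Δl = 1.5/cos21.3° = 1.610 m; N'_6 = 58·cos21.3° − 20·1.610 = 21.8; c'Δl = 1.61; W sinα = 21.1
Slice 7: Δl = 2.9/cos30.6° = 3.369 m; N'_7 = 54·cos30.6° − 9·3.369 = 16.2; c'Δl = 3.37; W sinα = 27.5
Σc'Δl = 14.9 kN/m; ΣN' = 394.7 kN/m; ΣW sinα = 65.4 kN/m
Resisting = 14.9 + 394.7·tan22.9° = 14.9 + 166.7 = 181.7 kN/m
FS = 181.7 / 65.4 = 2.779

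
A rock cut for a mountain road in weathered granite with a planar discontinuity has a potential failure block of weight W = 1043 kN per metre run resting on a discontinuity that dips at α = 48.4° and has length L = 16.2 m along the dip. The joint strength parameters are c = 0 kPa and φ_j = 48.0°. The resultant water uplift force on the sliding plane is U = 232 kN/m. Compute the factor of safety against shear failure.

FS = 0.66

Resolving the block weight along and normal to the plane and applying the Mohr–Coulomb strength on the joint:
N' = W cosα − U = 1043·cos48.4° − 232 = 460.5 kN/m
Driving force T = W sinα = 1043·sin48.4° = 780.0 kN/m
Resisting force R = c·L + N'·tanφ_j = 0·16.2 + 460.5·tan48.0° = 0.0 + 511.4 = 511.4 kN/m
FS = R / T = 511.4 / 780.0 = 0.656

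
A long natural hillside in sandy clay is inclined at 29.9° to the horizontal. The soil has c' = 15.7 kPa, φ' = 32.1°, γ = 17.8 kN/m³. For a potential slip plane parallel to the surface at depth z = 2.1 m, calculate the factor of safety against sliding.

FS = 2.06

For an infinite slope with a slip plane parallel to the surface (no pore pressure): FS = [c' + γz cos²β tanφ'] / [γz sinβ cosβ].
γz = 17.8·2.1 = 37.38 kN/m²
Numerator = 15.7 + 37.38·cos²29.9°·tan32.1° = 15.7 + 37.38·0.7515·0.6273 = 33.322 kPa
Denominator = 37.38·sin29.9°·cos29.9° = 37.38·0.4985·0.8669 = 16.153 kPa
FS = 33.322 / 16.153 = 2.063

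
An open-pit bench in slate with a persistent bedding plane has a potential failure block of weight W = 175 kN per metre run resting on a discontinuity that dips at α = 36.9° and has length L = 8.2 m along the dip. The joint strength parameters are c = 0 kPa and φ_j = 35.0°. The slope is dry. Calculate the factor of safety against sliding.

FS = 0.93

Resolving the block weight along and normal to the plane and applying the Mohr–Coulomb strength on the joint:
N' = W cosα = 175·cos36.9° = 139.9 kN/m
Driving force T = W sinα = 175·sin36.9° = 105.1 kN/m
Resisting force R = c·L + N'·tanφ_j = 0·8.2 + 139.9·tan35.0° = 0.0 + 98.0 = 98.0 kN/m
FS = R / T = 98.0 / 105.1 = 0.933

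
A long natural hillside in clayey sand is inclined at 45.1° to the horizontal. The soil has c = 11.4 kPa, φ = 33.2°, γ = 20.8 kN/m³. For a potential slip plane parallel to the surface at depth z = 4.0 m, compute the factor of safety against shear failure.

FS = 0.93

For an infinite slope with a slip plane parallel to the surface (no pore pressure): FS = [c + γz cos²β tanφ] / [γz sinβ cosβ].
γz = 20.8·4.0 = 83.20 kN/m²
Numerator = 11.4 + 83.20·cos²45.1°·tan33.2° = 11.4 + 83.20·0.4983·0.6544 = 38.527 kPa
Denominator = 83.20·sin45.1°·cos45.1° = 83.20·0.7083·0.7059 = 41.600 kPa
FS = 38.527 / 41.600 = 0.926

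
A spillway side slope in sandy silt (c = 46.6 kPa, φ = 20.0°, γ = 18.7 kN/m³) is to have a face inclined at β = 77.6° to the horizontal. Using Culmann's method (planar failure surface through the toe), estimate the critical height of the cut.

H_c = 19.71 m

Culmann's analysis gives the critical failure plane at α_cr = (β + φ)/2 = (77.6 + 20.0)/2 = 48.8°, and the critical height
H_c = (4c/γ) · sinβ cosφ / [1 − cos(β − φ)]
    = (4·46.6/18.7) · sin77.6°·cos20.0° / [1 − cos(57.6°)]
    = 9.968 · 0.9767·0.9397 / [1 − 0.5358]
    = 9.968 · 0.9178 / 0.4642
    = 19.71 m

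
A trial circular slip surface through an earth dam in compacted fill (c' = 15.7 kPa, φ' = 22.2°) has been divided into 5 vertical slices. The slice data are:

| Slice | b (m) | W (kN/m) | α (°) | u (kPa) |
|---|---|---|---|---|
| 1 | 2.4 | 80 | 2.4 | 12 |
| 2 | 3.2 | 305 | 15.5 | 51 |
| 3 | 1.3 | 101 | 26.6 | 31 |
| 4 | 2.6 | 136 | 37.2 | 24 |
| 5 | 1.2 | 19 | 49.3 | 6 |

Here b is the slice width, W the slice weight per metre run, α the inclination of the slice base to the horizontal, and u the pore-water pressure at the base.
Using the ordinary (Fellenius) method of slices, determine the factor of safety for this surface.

FS = 1.30

Ordinary method of slices: FS = Σ[c'·Δl_i + (W_i cosα_i − u_i·Δl_i)·tanφ'] / Σ W_i sinα_i, with Δl_i = b_i / cosα_i.
Slice 1: Δl = 2.4/cos2.4° = 2.402 m; N'_1 = 80·cos2.4° − 12·2.402 = 51.1; c'Δl = 37.71; W sinα = 3.4
Slice 2: Δl = 3.2/cos15.5° = 3.321 m; N'_2 = 305·cos15.5° − 51·3.321 = 124.5; c'Δl = 52.14; W sinα = 81.5
Slice 3: Δl = 1.3/cos26.6° = 1.454 m; N'_3 = 101·cos26.6° − 31·1.454 = 45.2; c'Δl = 22.83; W sinα = 45.2
Slice 4: Δl = 2.6/cos37.2° = 3.264 m; N'_4 = 136·cos37.2° − 24·3.264 = 30.0; c'Δl = 51.25; W sinα = 82.2
Slice 5: Δl = 1.2/cos49.3° = 1.840 m; N'_5 = 19·cos49.3° − 6·1.840 = 1.3; c'Δl = 28.89; W sinα = 14.4
Σc'Δl = 192.8 kN/m; ΣN' = 252.2 kN/m; ΣW sinα = 226.7 kN/m
Resisting = 192.8 + 252.2·tan22.2° = 192.8 + 102.9 = 295.7 kN/m
FS = 295.7 / 226.7 = 1.305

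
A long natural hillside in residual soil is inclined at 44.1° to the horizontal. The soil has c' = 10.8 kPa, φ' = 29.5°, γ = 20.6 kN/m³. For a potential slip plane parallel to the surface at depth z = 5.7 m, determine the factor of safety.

For an infinite slope with a slip plane parallel to the surface (no pore pressure): FS = [c' + γz cos²β tanφ'] / [γz sinβ cosβ].
γz = 20.6·5.7 = 117.42 kN/m²
Numerator = 10.8 + 117.42·cos²44.1°·tan29.5° = 10.8 + 117.42·0.5157·0.5658 = 45.060 kPa
Denominator = 117.42·sin44.1°·cos44.1° = 117.42·0.6959·0.7181 = 58.681 kPa
FS = 45.060 / 58.681 = 0.768

FS = 0.77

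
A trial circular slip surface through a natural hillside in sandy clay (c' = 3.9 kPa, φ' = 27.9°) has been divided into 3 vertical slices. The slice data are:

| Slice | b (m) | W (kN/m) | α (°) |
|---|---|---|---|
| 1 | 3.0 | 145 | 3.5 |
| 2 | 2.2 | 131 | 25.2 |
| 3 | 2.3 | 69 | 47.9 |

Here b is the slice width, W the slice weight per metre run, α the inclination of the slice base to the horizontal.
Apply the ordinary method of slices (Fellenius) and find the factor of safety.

Ordinary method of slices: FS = Σ[c'·Δl_i + (W_i cosα_i)·tanφ'] / Σ W_i sinα_i, with Δl_i = b_i / cosα_i.
Slice 1: Δl = 3.0/cos3.5° = 3.006 m; N'_1 = 145·cos3.5° = 144.7; c'Δl = 11.72; W sinα = 8.9
Slice 2: Δl = 2.2/cos25.2° = 2.431 m; N'_2 = 131·cos25.2° = 118.5; c'Δl = 9.48; W sinα = 55.8
Slice 3: Δl = 2.3/cos47.9° = 3.431 m; N'_3 = 69·cos47.9° = 46.3; c'Δl = 13.38; W sinα = 51.2
Σc'Δl = 34.6 kN/m; ΣN' = 309.5 kN/m; ΣW sinα = 115.8 kN/m
Resisting = 34.6 + 309.5·tan27.9° = 34.6 + 163.9 = 198.5 kN/m
FS = 198.5 / 115.8 = 1.714

FS = 1.71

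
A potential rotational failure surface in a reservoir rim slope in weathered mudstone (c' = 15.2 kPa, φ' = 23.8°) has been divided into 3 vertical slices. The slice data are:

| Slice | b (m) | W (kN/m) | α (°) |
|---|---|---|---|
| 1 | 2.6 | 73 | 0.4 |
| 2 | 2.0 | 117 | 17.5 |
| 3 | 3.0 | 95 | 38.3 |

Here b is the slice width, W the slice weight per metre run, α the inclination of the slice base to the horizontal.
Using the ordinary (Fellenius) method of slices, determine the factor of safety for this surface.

Ordinary method of slices: FS = Σ[c'·Δl_i + (W_i cosα_i)·tanφ'] / Σ W_i sinα_i, with Δl_i = b_i / cosα_i.
Slice 1: Δl = 2.6/cos0.4° = 2.600 m; N'_1 = 73·cos0.4° = 73.0; c'Δl = 39.52; W sinα = 0.5
Slice 2: Δl = 2.0/cos17.5° = 2.097 m; N'_2 = 117·cos17.5° = 111.6; c'Δl = 31.88; W sinα = 35.2
Slice 3: Δl = 3.0/cos38.3° = 3.823 m; N'_3 = 95·cos38.3° = 74.6; c'Δl = 58.11; W sinα = 58.9
Σc'Δl = 129.5 kN/m; ΣN' = 259.1 kN/m; ΣW sinα = 94.6 kN/m
Resisting = 129.5 + 259.1·tan23.8° = 129.5 + 114.3 = 243.8 kN/m
FS = 243.8 / 94.6 = 2.578

FS = 2.58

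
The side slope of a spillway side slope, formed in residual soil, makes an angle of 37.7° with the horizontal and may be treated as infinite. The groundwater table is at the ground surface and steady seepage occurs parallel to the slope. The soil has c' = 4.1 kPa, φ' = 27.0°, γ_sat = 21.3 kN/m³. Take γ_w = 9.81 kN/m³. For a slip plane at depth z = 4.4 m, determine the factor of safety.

FS = 0.45

With seepage parallel to the slope and the water table at the surface, the effective normal stress on the slip plane uses the buoyant unit weight γ' = γ_sat − γ_w while the driving shear stress uses γ_sat:
FS = [c' + γ' z cos²β tanφ'] / [γ_sat z sinβ cosβ]
γ' = 21.3 − 9.81 = 11.49 kN/m³
Numerator = 4.1 + 11.49·4.4·cos²37.7°·tan27.0° = 4.1 + 11.49·4.4·0.6260·0.5095 = 20.226 kPa
Denominator = 21.3·4.4·sin37.7°·cos37.7° = 21.3·4.4·0.6115·0.7912 = 45.347 kPa
FS = 20.226 / 45.347 = 0.446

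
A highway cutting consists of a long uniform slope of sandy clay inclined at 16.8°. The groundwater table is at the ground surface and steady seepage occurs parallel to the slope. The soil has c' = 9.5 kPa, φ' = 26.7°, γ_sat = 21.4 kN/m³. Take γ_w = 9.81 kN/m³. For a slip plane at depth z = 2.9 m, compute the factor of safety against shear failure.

With seepage parallel to the slope and the water table at the surface, the effective normal stress on the slip plane uses the buoyant unit weight γ' = γ_sat − γ_w while the driving shear stress uses γ_sat:
FS = [c' + γ' z cos²β tanφ'] / [γ_sat z sinβ cosβ]
γ' = 21.4 − 9.81 = 11.59 kN/m³
Numerator = 9.5 + 11.59·2.9·cos²16.8°·tan26.7° = 9.5 + 11.59·2.9·0.9165·0.5029 = 24.992 kPa
Denominator = 21.4·2.9·sin16.8°·cos16.8° = 21.4·2.9·0.2890·0.9573 = 17.172 kPa
FS = 24.992 / 17.172 = 1.455

FS = 1.46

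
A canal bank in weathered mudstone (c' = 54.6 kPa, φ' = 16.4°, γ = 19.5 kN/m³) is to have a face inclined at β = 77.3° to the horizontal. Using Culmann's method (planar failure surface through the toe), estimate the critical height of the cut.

H_c = 20.41 m

Culmann's analysis gives the critical failure plane at α_cr = (β + φ')/2 = (77.3 + 16.4)/2 = 46.8°, and the critical height
H_c = (4c'/γ) · sinβ cosφ' / [1 − cos(β − φ')]
    = (4·54.6/19.5) · sin77.3°·cos16.4° / [1 − cos(60.9°)]
    = 11.200 · 0.9755·0.9593 / [1 − 0.4863]
    = 11.200 · 0.9358 / 0.5137
    = 20.41 m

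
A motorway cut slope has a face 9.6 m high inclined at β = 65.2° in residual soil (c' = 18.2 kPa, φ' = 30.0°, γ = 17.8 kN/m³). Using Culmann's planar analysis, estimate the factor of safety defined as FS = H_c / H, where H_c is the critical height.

FS = 1.83

H_c = (4c'/γ) · sinβ cosφ' / [1 − cos(β − φ')]
    = (4·18.2/17.8) · sin65.2°·cos30.0° / [1 − cos35.2°]
    = 4.090 · 0.7862 / 0.1829 = 17.58 m
FS = H_c / H = 17.58 / 9.6 = 1.832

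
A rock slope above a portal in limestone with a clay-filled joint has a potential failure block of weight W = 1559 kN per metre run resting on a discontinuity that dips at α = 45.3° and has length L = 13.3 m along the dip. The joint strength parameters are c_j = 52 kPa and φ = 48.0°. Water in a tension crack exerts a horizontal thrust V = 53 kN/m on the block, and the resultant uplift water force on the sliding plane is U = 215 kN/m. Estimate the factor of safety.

FS = 1.42

Resolving the block weight along and normal to the plane and applying the Mohr–Coulomb strength on the joint:
N' = W cosα − U − V sinα = 1559·cos45.3° − 215 − 53·sin45.3° = 843.9 kN/m
Driving force T = W sinα + V cosα = 1559·sin45.3° + 53·cos45.3° = 1145.4 kN/m
Resisting force R = c_j·L + N'·tanφ = 52·13.3 + 843.9·tan48.0° = 691.6 + 937.3 = 1628.9 kN/m
FS = R / T = 1628.9 / 1145.4 = 1.422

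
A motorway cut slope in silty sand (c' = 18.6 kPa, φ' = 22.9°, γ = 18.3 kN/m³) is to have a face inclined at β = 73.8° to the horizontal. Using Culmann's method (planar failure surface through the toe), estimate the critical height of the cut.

H_c = 9.74 m

Culmann's analysis gives the critical failure plane at α_cr = (β + φ')/2 = (73.8 + 22.9)/2 = 48.3°, and the critical height
H_c = (4c'/γ) · sinβ cosφ' / [1 − cos(β − φ')]
    = (4·18.6/18.3) · sin73.8°·cos22.9° / [1 − cos(50.9°)]
    = 4.066 · 0.9603·0.9212 / [1 − 0.6307]
    = 4.066 · 0.8846 / 0.3693
    = 9.74 m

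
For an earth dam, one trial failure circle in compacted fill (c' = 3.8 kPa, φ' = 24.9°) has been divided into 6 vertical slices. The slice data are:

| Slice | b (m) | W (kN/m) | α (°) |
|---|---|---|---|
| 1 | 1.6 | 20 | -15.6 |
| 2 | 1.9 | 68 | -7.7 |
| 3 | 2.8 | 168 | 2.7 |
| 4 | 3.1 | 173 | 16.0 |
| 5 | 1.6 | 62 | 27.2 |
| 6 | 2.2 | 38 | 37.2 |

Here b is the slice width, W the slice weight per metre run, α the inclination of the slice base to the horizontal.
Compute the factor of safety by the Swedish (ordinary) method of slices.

Ordinary method of slices: FS = Σ[c'·Δl_i + (W_i cosα_i)·tanφ'] / Σ W_i sinα_i, with Δl_i = b_i / cosα_i.
Slice 1: Δl = 1.6/cos(-15.6°) = 1.661 m; N'_1 = 20·cos(-15.6°) = 19.3; c'Δl = 6.31; W sinα = -5.4
Slice 2: Δl = 1.9/cos(-7.7°) = 1.917 m; N'_2 = 68·cos(-7.7°) = 67.4; c'Δl = 7.29; W sinα = -9.1
Slice 3: Δl = 2.8/cos2.7° = 2.803 m; N'_3 = 168·cos2.7° = 167.8; c'Δl = 10.65; W sinα = 7.9
Slice 4: Δl = 3.1/cos16.0° = 3.225 m; N'_4 = 173·cos16.0° = 166.3; c'Δl = 12.25; W sinα = 47.7
Slice 5: Δl = 1.6/cos27.2° = 1.799 m; N'_5 = 62·cos27.2° = 55.1; c'Δl = 6.84; W sinα = 28.3
Slice 6: Δl = 2.2/cos37.2° = 2.762 m; N'_6 = 38·cos37.2° = 30.3; c'Δl = 10.50; W sinα = 23.0
Σc'Δl = 53.8 kN/m; ΣN' = 506.2 kN/m; ΣW sinα = 92.4 kN/m
Resisting = 53.8 + 506.2·tan24.9° = 53.8 + 235.0 = 288.8 kN/m
FS = 288.8 / 92.4 = 3.125

FS = 3.12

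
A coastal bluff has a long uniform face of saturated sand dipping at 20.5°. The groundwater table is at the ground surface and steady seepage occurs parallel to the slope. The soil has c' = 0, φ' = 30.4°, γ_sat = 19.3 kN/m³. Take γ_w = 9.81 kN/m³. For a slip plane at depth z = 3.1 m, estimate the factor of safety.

FS = 0.77

With seepage parallel to the slope and the water table at the surface, the effective normal stress on the slip plane uses the buoyant unit weight γ' = γ_sat − γ_w while the driving shear stress uses γ_sat:
FS = [c' + γ' z cos²β tanφ'] / [γ_sat z sinβ cosβ]
(For c' = 0 this reduces to FS = (γ'/γ_sat)·tanφ'/tanβ.)
γ' = 19.3 − 9.81 = 9.49 kN/m³
Numerator = 0.0 + 9.49·3.1·cos²20.5°·tan30.4° = 0.0 + 9.49·3.1·0.8774·0.5867 = 15.143 kPa
Denominator = 19.3·3.1·sin20.5°·cos20.5° = 19.3·3.1·0.3502·0.9367 = 19.626 kPa
FS = 15.143 / 19.626 = 0.772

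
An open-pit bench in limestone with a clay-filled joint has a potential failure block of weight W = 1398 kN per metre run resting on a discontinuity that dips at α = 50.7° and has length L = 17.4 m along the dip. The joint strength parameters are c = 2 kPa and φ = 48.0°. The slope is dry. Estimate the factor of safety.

Resolving the block weight along and normal to the plane and applying the Mohr–Coulomb strength on the joint:
N' = W cosα = 1398·cos50.7° = 885.5 kN/m
Driving force T = W sinα = 1398·sin50.7° = 1081.8 kN/m
Resisting force R = c·L + N'·tanφ = 2·17.4 + 885.5·tan48.0° = 34.8 + 983.4 = 1018.2 kN/m
FS = R / T = 1018.2 / 1081.8 = 0.941

FS = 0.94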